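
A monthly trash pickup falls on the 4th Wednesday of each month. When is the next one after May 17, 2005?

May 25, 2005

May 2005 starts on a Sunday; its first Wednesday is the 4th, so the 4th Wednesday is the 25th — May 25, 2005.
May 25, 2005 is after May 17, 2005, so that is the next one.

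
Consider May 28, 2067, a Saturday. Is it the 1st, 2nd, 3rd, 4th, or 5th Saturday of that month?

Day 28 falls in week ⌈28/7⌉ of the month.
Days 1–7 hold the 1st Saturday, 8–14 the 2nd, 15–21 the 3rd, 22–28 the 4th, 29–31 the 5th.
28 is in the range for the 4th.

4th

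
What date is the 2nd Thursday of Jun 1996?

Jun 13, 1996

Jun 1996 begins on a Saturday, so the first Thursday is Jun 6 (5 days later).
The 2nd Thursday is 1 weeks later: 6 + 7 = 13.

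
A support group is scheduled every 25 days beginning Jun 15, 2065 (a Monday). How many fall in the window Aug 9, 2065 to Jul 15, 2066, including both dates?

13

Occurrences land 25·i days after Jun 15, 2065 for i = 0, 1, 2, …
Aug 9, 2065 is 55 days after the start; 55 ÷ 25 = 2 remainder 5; since the remainder is 5, round up to i = 3. First occurrence in the window: #4 on Aug 29, 2065 (3×25 = 75 days in).
Jul 15, 2066 is 395 days after the start; 395 ÷ 25 = 15 remainder 20. Last occurrence in the window: #16 on Jun 25, 2066.
Occurrences #4 through #16: 13 in total.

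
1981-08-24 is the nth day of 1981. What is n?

Days in months before August: 31 + 28 + 31 + 30 + 31 + 30 + 31 = 212.
Plus 24 days into August → day 236.

236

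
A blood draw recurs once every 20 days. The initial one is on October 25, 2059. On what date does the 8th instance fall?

The 8th occurrence is 7 intervals after the first: 7 × 20 = 140 days after October 25, 2059.
October has 31 days — 6 days to the end of October leaves 134.
November has 30 days (104 left).
December has 31 days (73 left).
January has 31 days (42 left).
February has 29 days (13 left).
13 days into March → March 13, 2060.

March 13, 2060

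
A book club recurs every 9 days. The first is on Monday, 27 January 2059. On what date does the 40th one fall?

13 January 2060

The 40th occurrence is 39 intervals after the first: 39 × 9 = 351 days after 27 January 2059.
January has 31 days — 4 days to the end of January leaves 347.
February has 28 days (319 left).
March has 31 days (288 left).
April has 30 days (258 left).
May has 31 days (227 left).
June has 30 days (197 left).
July has 31 days (166 left).
August has 31 days (135 left).
September has 30 days (105 left).
October has 31 days (74 left).
November has 30 days (44 left).
December has 31 days (13 left).
13 days into January → 13 January 2060.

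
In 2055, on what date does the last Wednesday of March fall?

March 2055 begins on a Monday, so the first Wednesday is March 3 (2 days later).
March 2055 has 31 days. Adding weeks: 3, 10, 17, 24, 31 — the last one ≤ 31 is the 31st.

2055-03-31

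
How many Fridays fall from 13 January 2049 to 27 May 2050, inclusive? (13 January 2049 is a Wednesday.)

13 January 2049 is a Wednesday; the first Friday on or after it is 15 January 2049 (2 days later).
From 15 January 2049 to 27 May 2050: 350 + 147 = 497 days (rest of 2049, to 27 May 2050 in 2050).
497 ÷ 7 = 71 full weeks with remainder 0, so 71 more Fridays after the first → 72.

72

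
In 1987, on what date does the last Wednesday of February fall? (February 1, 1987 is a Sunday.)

1987-02-25

February 1987 begins on a Sunday, so the first Wednesday is February 4 (3 days later).
February 1987 has 28 days. Adding weeks: 4, 11, 18, 25 — the last one ≤ 28 is the 25th.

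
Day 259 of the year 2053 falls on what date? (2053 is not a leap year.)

16 September 2053

January has 31 days (259 − 31 = 228 remain).
February has 28 days (228 − 28 = 200 remain).
March has 31 days (200 − 31 = 169 remain).
April has 30 days (169 − 30 = 139 remain).
May has 31 days (139 − 31 = 108 remain).
June has 30 days (108 − 30 = 78 remain).
July has 31 days (78 − 31 = 47 remain).
August has 31 days (47 − 31 = 16 remain).
16 into September → September 16.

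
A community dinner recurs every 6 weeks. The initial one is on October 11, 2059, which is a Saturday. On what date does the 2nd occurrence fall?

The 2nd occurrence is 1 interval after the first: 1 × 42 = 42 days after October 11, 2059.
October has 31 days — 20 days to the end of October leaves 22.
22 days into November → November 22, 2059.

November 22, 2059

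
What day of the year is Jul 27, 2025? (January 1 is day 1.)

208

Days in months before Jul: 31 + 28 + 31 + 30 + 31 + 30 = 181.
Plus 27 days into Jul → day 208.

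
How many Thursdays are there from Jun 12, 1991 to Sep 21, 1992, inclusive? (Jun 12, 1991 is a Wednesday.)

67

Jun 12, 1991 is a Wednesday; the first Thursday on or after it is Jun 13, 1991 (1 day later).
From Jun 13, 1991 to Sep 21, 1992: 201 + 265 = 466 days (rest of 1991, to Sep 21, 1992 in 1992).
466 ÷ 7 = 66 full weeks with remainder 4, so 66 more Thursdays after the first → 67.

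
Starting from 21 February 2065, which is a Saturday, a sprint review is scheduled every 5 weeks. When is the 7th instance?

The 7th occurrence is 6 intervals after the first: 6 × 35 = 210 days after 21 February 2065.
February has 28 days — 7 days to the end of February leaves 203.
March has 31 days (172 left).
April has 30 days (142 left).
May has 31 days (111 left).
June has 30 days (81 left).
July has 31 days (50 left).
August has 31 days (19 left).
19 days into September → 19 September 2065.

19 September 2065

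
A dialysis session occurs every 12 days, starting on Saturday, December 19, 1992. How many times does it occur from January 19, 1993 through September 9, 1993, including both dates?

20

Occurrences land 12·i days after December 19, 1992 for i = 0, 1, 2, …
January 19, 1993 is 31 days after the start; 31 ÷ 12 = 2 remainder 7; since the remainder is 7, round up to i = 3. First occurrence in the window: #4 on January 24, 1993 (3×12 = 36 days in).
September 9, 1993 is 264 days after the start; 264 ÷ 12 = 22 remainder 0. Last occurrence in the window: #23 on September 9, 1993.
Occurrences #4 through #23: 20 in total.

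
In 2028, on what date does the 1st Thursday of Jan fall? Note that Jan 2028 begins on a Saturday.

Jan 6, 2028

Jan 2028 begins on a Saturday, so the first Thursday is Jan 6 (5 days later).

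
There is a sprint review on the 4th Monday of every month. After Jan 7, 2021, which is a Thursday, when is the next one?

Jan 25, 2021

Jan 2021 starts on a Friday; its first Monday is the 4th, so the 4th Monday is the 25th — Jan 25, 2021.
Jan 25, 2021 is after Jan 7, 2021, so that is the next one.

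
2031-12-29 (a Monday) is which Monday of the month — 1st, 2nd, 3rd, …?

5th

Day 29 falls in week ⌈29/7⌉ of the month.
Days 1–7 hold the 1st Monday, 8–14 the 2nd, 15–21 the 3rd, 22–28 the 4th, 29–31 the 5th.
29 is in the range for the 5th.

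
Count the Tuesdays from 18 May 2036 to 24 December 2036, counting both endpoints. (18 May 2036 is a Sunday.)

18 May 2036 is a Sunday; the first Tuesday on or after it is 20 May 2036 (2 days later).
From 20 May 2036 to 24 December 2036: 11 + 30 + 31 + 31 + 30 + 31 + 30 + 24 = 218 days (rest of May, June, July, August, September, October, November, December).
218 ÷ 7 = 31 full weeks with remainder 1, so 31 more Tuesdays after the first → 32.

32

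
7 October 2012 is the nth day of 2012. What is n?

Days in months before October: 31 + 29 + 31 + 30 + 31 + 30 + 31 + 31 + 30 = 274.
Plus 7 days into October → day 281.

281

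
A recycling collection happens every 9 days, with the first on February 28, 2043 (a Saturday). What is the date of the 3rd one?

March 18, 2043

The 3rd occurrence is 2 intervals after the first: 2 × 9 = 18 days after February 28, 2043.
February has 28 days — 0 days to the end of February leaves 18.
18 days into March → March 18, 2043.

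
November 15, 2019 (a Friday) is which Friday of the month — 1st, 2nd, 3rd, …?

Day 15 falls in week ⌈15/7⌉ of the month.
Days 1–7 hold the 1st Friday, 8–14 the 2nd, 15–21 the 3rd, 22–28 the 4th, 29–31 the 5th.
15 is in the range for the 3rd.

3rd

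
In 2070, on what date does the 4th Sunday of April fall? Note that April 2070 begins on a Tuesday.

April 2070 begins on a Tuesday, so the first Sunday is April 6 (5 days later).
The 4th Sunday is 3 weeks later: 6 + 21 = 27.

27 April 2070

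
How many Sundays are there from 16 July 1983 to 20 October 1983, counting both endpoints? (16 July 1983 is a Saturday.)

14

16 July 1983 is a Saturday; the first Sunday on or after it is 17 July 1983 (1 day later).
From 17 July 1983 to 20 October 1983: 14 + 31 + 30 + 20 = 95 days (rest of July, August, September, October).
95 ÷ 7 = 13 full weeks with remainder 4, so 13 more Sundays after the first → 14.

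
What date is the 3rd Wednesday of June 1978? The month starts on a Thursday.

June 1978 begins on a Thursday, so the first Wednesday is June 7 (6 days later).
The 3rd Wednesday is 2 weeks later: 7 + 14 = 21.

1978-06-21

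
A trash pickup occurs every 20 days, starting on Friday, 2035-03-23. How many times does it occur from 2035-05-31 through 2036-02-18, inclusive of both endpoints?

Occurrences land 20·i days after 2035-03-23 for i = 0, 1, 2, …
2035-05-31 is 69 days after the start; 69 ÷ 20 = 3 remainder 9; since the remainder is 9, round up to i = 4. First occurrence in the window: #5 on 2035-06-11 (4×20 = 80 days in).
2036-02-18 is 332 days after the start; 332 ÷ 20 = 16 remainder 12. Last occurrence in the window: #17 on 2036-02-06.
Occurrences #5 through #17: 13 in total.

13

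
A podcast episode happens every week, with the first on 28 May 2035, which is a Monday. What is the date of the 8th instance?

The 8th occurrence is 7 intervals after the first: 7 × 7 = 49 days after 28 May 2035.
May has 31 days — 3 days to the end of May leaves 46.
June has 30 days (16 left).
16 days into July → 16 July 2035.

16 July 2035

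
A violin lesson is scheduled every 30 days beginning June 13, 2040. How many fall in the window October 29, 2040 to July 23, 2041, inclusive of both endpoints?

9

Occurrences land 30·i days after June 13, 2040 for i = 0, 1, 2, …
October 29, 2040 is 138 days after the start; 138 ÷ 30 = 4 remainder 18; since the remainder is 18, round up to i = 5. First occurrence in the window: #6 on November 10, 2040 (5×30 = 150 days in).
July 23, 2041 is 405 days after the start; 405 ÷ 30 = 13 remainder 15. Last occurrence in the window: #14 on July 8, 2041.
Occurrences #6 through #14: 9 in total.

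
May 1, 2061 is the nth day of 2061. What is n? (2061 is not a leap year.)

Days in months before May: 31 + 28 + 31 + 30 = 120.
Plus 1 day into May → day 121.

121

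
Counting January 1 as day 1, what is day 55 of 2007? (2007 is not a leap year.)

2007-02-24

January has 31 days (55 − 31 = 24 remain).
24 into February → February 24.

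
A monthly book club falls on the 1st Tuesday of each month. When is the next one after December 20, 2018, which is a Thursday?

December 2018 starts on a Saturday, so its 1st Tuesday is December 4, 2018 (3 days in).
That is not after December 20, 2018, so look at January 2019.
January 2019 starts on a Tuesday, so its 1st Tuesday is January 1, 2019.

January 1, 2019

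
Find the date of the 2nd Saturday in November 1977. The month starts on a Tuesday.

November 1977 begins on a Tuesday, so the first Saturday is November 5 (4 days later).
The 2nd Saturday is 1 weeks later: 5 + 7 = 12.

1977-11-12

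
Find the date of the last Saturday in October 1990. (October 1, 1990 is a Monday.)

October 1990 begins on a Monday, so the first Saturday is October 6 (5 days later).
October 1990 has 31 days. Adding weeks: 6, 13, 20, 27 — the last one ≤ 31 is the 27th.

27 October 1990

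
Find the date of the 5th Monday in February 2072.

February 2072 begins on a Monday, so the first Monday is February 1.
The 5th Monday is 4 weeks later: 1 + 28 = 29.

2072-02-29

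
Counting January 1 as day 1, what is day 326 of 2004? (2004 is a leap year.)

January has 31 days (326 − 31 = 295 remain).
February has 29 days (295 − 29 = 266 remain).
March has 31 days (266 − 31 = 235 remain).
April has 30 days (235 − 30 = 205 remain).
May has 31 days (205 − 31 = 174 remain).
June has 30 days (174 − 30 = 144 remain).
July has 31 days (144 − 31 = 113 remain).
August has 31 days (113 − 31 = 82 remain).
September has 30 days (82 − 30 = 52 remain).
October has 31 days (52 − 31 = 21 remain).
21 into November → November 21.

21 November 2004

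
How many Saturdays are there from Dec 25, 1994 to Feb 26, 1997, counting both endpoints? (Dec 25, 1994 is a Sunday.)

Dec 25, 1994 is a Sunday; the first Saturday on or after it is Dec 31, 1994 (6 days later).
From Dec 31, 1994 to Feb 26, 1997: 0 + 365 + 366 + 57 = 788 days (rest of 1994, 1995, 1996, to Feb 26, 1997 in 1997).
788 ÷ 7 = 112 full weeks with remainder 4, so 112 more Saturdays after the first → 113.

113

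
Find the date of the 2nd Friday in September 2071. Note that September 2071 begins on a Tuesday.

September 2071 begins on a Tuesday, so the first Friday is September 4 (3 days later).
The 2nd Friday is 1 weeks later: 4 + 7 = 11.

2071-09-11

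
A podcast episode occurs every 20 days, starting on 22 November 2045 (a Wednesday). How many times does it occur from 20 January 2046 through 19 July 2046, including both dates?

Occurrences land 20·i days after 22 November 2045 for i = 0, 1, 2, …
20 January 2046 is 59 days after the start; 59 ÷ 20 = 2 remainder 19; since the remainder is 19, round up to i = 3. First occurrence in the window: #4 on 21 January 2046 (3×20 = 60 days in).
19 July 2046 is 239 days after the start; 239 ÷ 20 = 11 remainder 19. Last occurrence in the window: #12 on 30 June 2046.
Occurrences #4 through #12: 9 in total.

9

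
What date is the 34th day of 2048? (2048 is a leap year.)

2048-02-03

January has 31 days (34 − 31 = 3 remain).
3 into February → February 3.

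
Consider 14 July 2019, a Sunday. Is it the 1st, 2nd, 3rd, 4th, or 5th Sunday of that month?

Day 14 falls in week ⌈14/7⌉ of the month.
Days 1–7 hold the 1st Sunday, 8–14 the 2nd, 15–21 the 3rd, 22–28 the 4th, 29–31 the 5th.
14 is in the range for the 2nd.

2nd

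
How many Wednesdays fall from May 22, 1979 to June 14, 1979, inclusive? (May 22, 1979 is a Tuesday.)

4

May 22, 1979 is a Tuesday; the first Wednesday on or after it is May 23, 1979 (1 day later).
From May 23, 1979 to June 14, 1979: 8 + 14 = 22 days (rest of May, June).
22 ÷ 7 = 3 full weeks with remainder 1, so 3 more Wednesdays after the first → 4.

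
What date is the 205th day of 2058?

January has 31 days (205 − 31 = 174 remain).
February has 28 days (174 − 28 = 146 remain).
March has 31 days (146 − 31 = 115 remain).
April has 30 days (115 − 30 = 85 remain).
May has 31 days (85 − 31 = 54 remain).
June has 30 days (54 − 30 = 24 remain).
24 into July → July 24.

2058-07-24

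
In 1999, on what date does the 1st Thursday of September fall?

September 1999 begins on a Wednesday, so the first Thursday is September 2 (1 day later).

September 2, 1999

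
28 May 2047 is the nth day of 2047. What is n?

148

Days in months before May: 31 + 28 + 31 + 30 = 120.
Plus 28 days into May → day 148.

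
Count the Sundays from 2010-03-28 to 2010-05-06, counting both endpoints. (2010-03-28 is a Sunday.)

6

2010-03-28 is a Sunday; the first Sunday on or after it is 2010-03-28.
From 2010-03-28 to 2010-05-06: 3 + 30 + 6 = 39 days (rest of March, April, May).
39 ÷ 7 = 5 full weeks with remainder 4, so 5 more Sundays after the first → 6.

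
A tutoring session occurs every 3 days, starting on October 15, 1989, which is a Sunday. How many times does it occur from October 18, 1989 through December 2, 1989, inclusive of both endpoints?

16

Occurrences land 3·i days after October 15, 1989 for i = 0, 1, 2, …
October 18, 1989 is 3 days after the start; 3 ÷ 3 = 1 remainder 0. First occurrence in the window: #2 on October 18, 1989 (1×3 = 3 days in).
December 2, 1989 is 48 days after the start; 48 ÷ 3 = 16 remainder 0. Last occurrence in the window: #17 on December 2, 1989.
Occurrences #2 through #17: 16 in total.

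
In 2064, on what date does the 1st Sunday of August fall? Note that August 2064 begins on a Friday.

August 3, 2064

August 2064 begins on a Friday, so the first Sunday is August 3 (2 days later).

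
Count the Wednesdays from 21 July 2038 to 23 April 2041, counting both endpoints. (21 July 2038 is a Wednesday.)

144

21 July 2038 is a Wednesday; the first Wednesday on or after it is 21 July 2038.
From 21 July 2038 to 23 April 2041: 163 + 365 + 366 + 113 = 1007 days (rest of 2038, 2039, 2040, to 23 April 2041 in 2041).
1007 ÷ 7 = 143 full weeks with remainder 6, so 143 more Wednesdays after the first → 144.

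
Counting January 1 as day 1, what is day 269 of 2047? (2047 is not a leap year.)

26 September 2047

January has 31 days (269 − 31 = 238 remain).
February has 28 days (238 − 28 = 210 remain).
March has 31 days (210 − 31 = 179 remain).
April has 30 days (179 − 30 = 149 remain).
May has 31 days (149 − 31 = 118 remain).
June has 30 days (118 − 30 = 88 remain).
July has 31 days (88 − 31 = 57 remain).
August has 31 days (57 − 31 = 26 remain).
26 into September → September 26.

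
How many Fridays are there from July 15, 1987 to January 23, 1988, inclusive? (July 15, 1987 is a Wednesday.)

July 15, 1987 is a Wednesday; the first Friday on or after it is July 17, 1987 (2 days later).
From July 17, 1987 to January 23, 1988: 14 + 31 + 30 + 31 + 30 + 31 + 23 = 190 days (rest of July, August, September, October, November, December, January).
190 ÷ 7 = 27 full weeks with remainder 1, so 27 more Fridays after the first → 28.

28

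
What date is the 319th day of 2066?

November 15, 2066

January has 31 days (319 − 31 = 288 remain).
February has 28 days (288 − 28 = 260 remain).
March has 31 days (260 − 31 = 229 remain).
April has 30 days (229 − 30 = 199 remain).
May has 31 days (199 − 31 = 168 remain).
June has 30 days (168 − 30 = 138 remain).
July has 31 days (138 − 31 = 107 remain).
August has 31 days (107 − 31 = 76 remain).
September has 30 days (76 − 30 = 46 remain).
October has 31 days (46 − 31 = 15 remain).
15 into November → November 15.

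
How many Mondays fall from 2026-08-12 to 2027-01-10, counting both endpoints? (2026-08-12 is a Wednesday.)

2026-08-12 is a Wednesday; the first Monday on or after it is 2026-08-17 (5 days later).
From 2026-08-17 to 2027-01-10: 14 + 30 + 31 + 30 + 31 + 10 = 146 days (rest of August, September, October, November, December, January).
146 ÷ 7 = 20 full weeks with remainder 6, so 20 more Mondays after the first → 21.

21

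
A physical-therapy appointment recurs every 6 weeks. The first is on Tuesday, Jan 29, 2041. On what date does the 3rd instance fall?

The 3rd occurrence is 2 intervals after the first: 2 × 42 = 84 days after Jan 29, 2041.
Jan has 31 days — 2 days to the end of Jan leaves 82.
Feb has 28 days (54 left).
Mar has 31 days (23 left).
23 days into Apr → Apr 23, 2041.

Apr 23, 2041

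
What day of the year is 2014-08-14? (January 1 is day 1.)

226

Days in months before August: 31 + 28 + 31 + 30 + 31 + 30 + 31 = 212.
Plus 14 days into August → day 226.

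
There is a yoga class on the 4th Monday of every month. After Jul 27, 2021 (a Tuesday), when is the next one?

Jul 2021 starts on a Thursday; its first Monday is the 5th, so the 4th Monday is the 26th — Jul 26, 2021.
That is not after Jul 27, 2021, so look at Aug 2021.
Aug 2021 starts on a Sunday; its first Monday is the 2nd, so the 4th Monday is the 23rd — Aug 23, 2021.

Aug 23, 2021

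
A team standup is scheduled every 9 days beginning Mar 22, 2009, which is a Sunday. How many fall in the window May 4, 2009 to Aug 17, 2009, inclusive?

12

Occurrences land 9·i days after Mar 22, 2009 for i = 0, 1, 2, …
May 4, 2009 is 43 days after the start; 43 ÷ 9 = 4 remainder 7; since the remainder is 7, round up to i = 5. First occurrence in the window: #6 on May 6, 2009 (5×9 = 45 days in).
Aug 17, 2009 is 148 days after the start; 148 ÷ 9 = 16 remainder 4. Last occurrence in the window: #17 on Aug 13, 2009.
Occurrences #6 through #17: 12 in total.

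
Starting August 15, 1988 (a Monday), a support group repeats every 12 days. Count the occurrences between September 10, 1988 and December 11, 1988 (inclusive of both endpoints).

Occurrences land 12·i days after August 15, 1988 for i = 0, 1, 2, …
September 10, 1988 is 26 days after the start; 26 ÷ 12 = 2 remainder 2; since the remainder is 2, round up to i = 3. First occurrence in the window: #4 on September 20, 1988 (3×12 = 36 days in).
December 11, 1988 is 118 days after the start; 118 ÷ 12 = 9 remainder 10. Last occurrence in the window: #10 on December 1, 1988.
Occurrences #4 through #10: 7 in total.

7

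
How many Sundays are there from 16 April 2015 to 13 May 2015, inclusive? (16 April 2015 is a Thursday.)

4

16 April 2015 is a Thursday; the first Sunday on or after it is 19 April 2015 (3 days later).
From 19 April 2015 to 13 May 2015: 11 + 13 = 24 days (rest of April, May).
24 ÷ 7 = 3 full weeks with remainder 3, so 3 more Sundays after the first → 4.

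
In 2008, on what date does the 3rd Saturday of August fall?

August 2008 begins on a Friday, so the first Saturday is August 2 (1 day later).
The 3rd Saturday is 2 weeks later: 2 + 14 = 16.

16 August 2008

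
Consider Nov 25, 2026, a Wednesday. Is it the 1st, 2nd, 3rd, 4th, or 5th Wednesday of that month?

Day 25 falls in week ⌈25/7⌉ of the month.
Days 1–7 hold the 1st Wednesday, 8–14 the 2nd, 15–21 the 3rd, 22–28 the 4th, 29–31 the 5th.
25 is in the range for the 4th.

4th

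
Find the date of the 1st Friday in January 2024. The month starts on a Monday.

January 2024 begins on a Monday, so the first Friday is January 5 (4 days later).

January 5, 2024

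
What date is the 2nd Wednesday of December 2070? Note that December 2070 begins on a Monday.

10 December 2070

December 2070 begins on a Monday, so the first Wednesday is December 3 (2 days later).
The 2nd Wednesday is 1 weeks later: 3 + 7 = 10.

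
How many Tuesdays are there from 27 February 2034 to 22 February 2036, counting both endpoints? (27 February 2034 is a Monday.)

27 February 2034 is a Monday; the first Tuesday on or after it is 28 February 2034 (1 day later).
From 28 February 2034 to 22 February 2036: 306 + 365 + 53 = 724 days (rest of 2034, 2035, to 22 February 2036 in 2036).
724 ÷ 7 = 103 full weeks with remainder 3, so 103 more Tuesdays after the first → 104.

104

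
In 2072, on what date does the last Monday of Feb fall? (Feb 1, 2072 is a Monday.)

Feb 2072 begins on a Monday, so the first Monday is Feb 1.
Feb 2072 has 29 days. Adding weeks: 1, 8, 15, 22, 29 — the last one ≤ 29 is the 29th.

Feb 29, 2072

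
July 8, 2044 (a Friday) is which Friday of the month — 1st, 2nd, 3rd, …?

2nd

Day 8 falls in week ⌈8/7⌉ of the month.
Days 1–7 hold the 1st Friday, 8–14 the 2nd, 15–21 the 3rd, 22–28 the 4th, 29–31 the 5th.
8 is in the range for the 2nd.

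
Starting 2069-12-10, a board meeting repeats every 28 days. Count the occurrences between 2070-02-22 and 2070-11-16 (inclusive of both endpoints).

10

Occurrences land 28·i days after 2069-12-10 for i = 0, 1, 2, …
2070-02-22 is 74 days after the start; 74 ÷ 28 = 2 remainder 18; since the remainder is 18, round up to i = 3. First occurrence in the window: #4 on 2070-03-04 (3×28 = 84 days in).
2070-11-16 is 341 days after the start; 341 ÷ 28 = 12 remainder 5. Last occurrence in the window: #13 on 2070-11-11.
Occurrences #4 through #13: 10 in total.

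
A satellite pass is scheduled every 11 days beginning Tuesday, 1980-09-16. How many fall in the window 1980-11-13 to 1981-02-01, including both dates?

Occurrences land 11·i days after 1980-09-16 for i = 0, 1, 2, …
1980-11-13 is 58 days after the start; 58 ÷ 11 = 5 remainder 3; since the remainder is 3, round up to i = 6. First occurrence in the window: #7 on 1980-11-21 (6×11 = 66 days in).
1981-02-01 is 138 days after the start; 138 ÷ 11 = 12 remainder 6. Last occurrence in the window: #13 on 1981-01-26.
Occurrences #7 through #13: 7 in total.

7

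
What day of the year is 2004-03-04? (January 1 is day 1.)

Days in months before March: 31 + 29 = 60.
Plus 4 days into March → day 64.

64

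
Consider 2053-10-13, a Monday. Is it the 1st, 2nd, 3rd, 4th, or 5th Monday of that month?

Day 13 falls in week ⌈13/7⌉ of the month.
Days 1–7 hold the 1st Monday, 8–14 the 2nd, 15–21 the 3rd, 22–28 the 4th, 29–31 the 5th.
13 is in the range for the 2nd.

2nd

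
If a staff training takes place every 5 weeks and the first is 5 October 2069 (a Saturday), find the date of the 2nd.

9 November 2069

The 2nd occurrence is 1 interval after the first: 1 × 35 = 35 days after 5 October 2069.
October has 31 days — 26 days to the end of October leaves 9.
9 days into November → 9 November 2069.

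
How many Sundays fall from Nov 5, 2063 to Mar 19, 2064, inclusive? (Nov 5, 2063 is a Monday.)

Nov 5, 2063 is a Monday; the first Sunday on or after it is Nov 11, 2063 (6 days later).
From Nov 11, 2063 to Mar 19, 2064: 19 + 31 + 31 + 29 + 19 = 129 days (rest of Nov, Dec, Jan, Feb, Mar).
129 ÷ 7 = 18 full weeks with remainder 3, so 18 more Sundays after the first → 19.

19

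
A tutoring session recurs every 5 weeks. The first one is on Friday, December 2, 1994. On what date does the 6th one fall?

The 6th occurrence is 5 intervals after the first: 5 × 35 = 175 days after December 2, 1994.
December has 31 days — 29 days to the end of December leaves 146.
January has 31 days (115 left).
February has 28 days (87 left).
March has 31 days (56 left).
April has 30 days (26 left).
26 days into May → May 26, 1995.

May 26, 1995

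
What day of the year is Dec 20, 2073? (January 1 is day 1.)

354

Days in months before Dec: 31 + 28 + 31 + 30 + 31 + 30 + 31 + 31 + 30 + 31 + 30 = 334.
Plus 20 days into Dec → day 354.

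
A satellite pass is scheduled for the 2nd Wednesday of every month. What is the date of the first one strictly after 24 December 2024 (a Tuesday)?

8 January 2025

December 2024 starts on a Sunday; its first Wednesday is the 4th, so the 2nd Wednesday is the 11th — 11 December 2024.
That is not after 24 December 2024, so look at January 2025.
January 2025 starts on a Wednesday; its first Wednesday is the 1st, so the 2nd Wednesday is the 8th — 8 January 2025.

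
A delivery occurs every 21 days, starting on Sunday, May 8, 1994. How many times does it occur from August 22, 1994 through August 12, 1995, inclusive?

Occurrences land 21·i days after May 8, 1994 for i = 0, 1, 2, …
August 22, 1994 is 106 days after the start; 106 ÷ 21 = 5 remainder 1; since the remainder is 1, round up to i = 6. First occurrence in the window: #7 on September 11, 1994 (6×21 = 126 days in).
August 12, 1995 is 461 days after the start; 461 ÷ 21 = 21 remainder 20. Last occurrence in the window: #22 on July 23, 1995.
Occurrences #7 through #22: 16 in total.

16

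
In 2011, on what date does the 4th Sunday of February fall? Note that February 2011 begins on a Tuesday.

27 February 2011

February 2011 begins on a Tuesday, so the first Sunday is February 6 (5 days later).
The 4th Sunday is 3 weeks later: 6 + 21 = 27.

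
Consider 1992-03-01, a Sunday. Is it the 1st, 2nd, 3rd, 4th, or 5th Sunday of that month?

1st

Day 1 falls in week ⌈1/7⌉ of the month.
Days 1–7 hold the 1st Sunday, 8–14 the 2nd, 15–21 the 3rd, 22–28 the 4th, 29–31 the 5th.
1 is in the range for the 1st.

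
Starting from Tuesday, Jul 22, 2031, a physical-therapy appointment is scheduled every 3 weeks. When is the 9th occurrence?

Jan 6, 2032

The 9th occurrence is 8 intervals after the first: 8 × 21 = 168 days after Jul 22, 2031.
Jul has 31 days — 9 days to the end of Jul leaves 159.
Aug has 31 days (128 left).
Sep has 30 days (98 left).
Oct has 31 days (67 left).
Nov has 30 days (37 left).
Dec has 31 days (6 left).
6 days into Jan → Jan 6, 2032.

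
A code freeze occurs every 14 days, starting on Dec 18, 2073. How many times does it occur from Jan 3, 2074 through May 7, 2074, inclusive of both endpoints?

Occurrences land 14·i days after Dec 18, 2073 for i = 0, 1, 2, …
Jan 3, 2074 is 16 days after the start; 16 ÷ 14 = 1 remainder 2; since the remainder is 2, round up to i = 2. First occurrence in the window: #3 on Jan 15, 2074 (2×14 = 28 days in).
May 7, 2074 is 140 days after the start; 140 ÷ 14 = 10 remainder 0. Last occurrence in the window: #11 on May 7, 2074.
Occurrences #3 through #11: 9 in total.

9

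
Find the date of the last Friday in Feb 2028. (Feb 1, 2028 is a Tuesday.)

Feb 2028 begins on a Tuesday, so the first Friday is Feb 4 (3 days later).
Feb 2028 has 29 days. Adding weeks: 4, 11, 18, 25 — the last one ≤ 29 is the 25th.

Feb 25, 2028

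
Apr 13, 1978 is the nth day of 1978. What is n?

Days in months before Apr: 31 + 28 + 31 = 90.
Plus 13 days into Apr → day 103.

103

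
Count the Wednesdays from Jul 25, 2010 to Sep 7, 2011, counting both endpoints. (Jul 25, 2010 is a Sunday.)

Jul 25, 2010 is a Sunday; the first Wednesday on or after it is Jul 28, 2010 (3 days later).
From Jul 28, 2010 to Sep 7, 2011: 156 + 250 = 406 days (rest of 2010, to Sep 7, 2011 in 2011).
406 ÷ 7 = 58 full weeks with remainder 0, so 58 more Wednesdays after the first → 59.

59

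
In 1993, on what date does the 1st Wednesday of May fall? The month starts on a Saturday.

5 May 1993

May 1993 begins on a Saturday, so the first Wednesday is May 5 (4 days later).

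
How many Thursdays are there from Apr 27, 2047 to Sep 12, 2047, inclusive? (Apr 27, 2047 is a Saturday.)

20

Apr 27, 2047 is a Saturday; the first Thursday on or after it is May 2, 2047 (5 days later).
From May 2, 2047 to Sep 12, 2047: 29 + 30 + 31 + 31 + 12 = 133 days (rest of May, Jun, Jul, Aug, Sep).
133 ÷ 7 = 19 full weeks with remainder 0, so 19 more Thursdays after the first → 20.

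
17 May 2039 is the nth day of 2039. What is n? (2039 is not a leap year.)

Days in months before May: 31 + 28 + 31 + 30 = 120.
Plus 17 days into May → day 137.

137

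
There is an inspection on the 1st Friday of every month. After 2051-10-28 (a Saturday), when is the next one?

October 2051 starts on a Sunday, so its 1st Friday is 2051-10-06 (5 days in).
That is not after 2051-10-28, so look at November 2051.
November 2051 starts on a Wednesday, so its 1st Friday is 2051-11-03 (2 days in).

2051-11-03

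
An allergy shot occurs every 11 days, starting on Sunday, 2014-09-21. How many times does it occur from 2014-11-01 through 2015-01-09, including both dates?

Occurrences land 11·i days after 2014-09-21 for i = 0, 1, 2, …
2014-11-01 is 41 days after the start; 41 ÷ 11 = 3 remainder 8; since the remainder is 8, round up to i = 4. First occurrence in the window: #5 on 2014-11-04 (4×11 = 44 days in).
2015-01-09 is 110 days after the start; 110 ÷ 11 = 10 remainder 0. Last occurrence in the window: #11 on 2015-01-09.
Occurrences #5 through #11: 7 in total.

7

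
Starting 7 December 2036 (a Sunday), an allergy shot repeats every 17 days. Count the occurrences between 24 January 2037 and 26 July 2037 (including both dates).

11

Occurrences land 17·i days after 7 December 2036 for i = 0, 1, 2, …
24 January 2037 is 48 days after the start; 48 ÷ 17 = 2 remainder 14; since the remainder is 14, round up to i = 3. First occurrence in the window: #4 on 27 January 2037 (3×17 = 51 days in).
26 July 2037 is 231 days after the start; 231 ÷ 17 = 13 remainder 10. Last occurrence in the window: #14 on 16 July 2037.
Occurrences #4 through #14: 11 in total.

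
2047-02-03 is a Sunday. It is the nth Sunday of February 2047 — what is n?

Day 3 falls in week ⌈3/7⌉ of the month.
Days 1–7 hold the 1st Sunday, 8–14 the 2nd, 15–21 the 3rd, 22–28 the 4th, 29–31 the 5th.
3 is in the range for the 1st.

1st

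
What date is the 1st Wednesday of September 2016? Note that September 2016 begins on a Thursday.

7 September 2016

September 2016 begins on a Thursday, so the first Wednesday is September 7 (6 days later).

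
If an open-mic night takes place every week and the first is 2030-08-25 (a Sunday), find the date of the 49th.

The 49th occurrence is 48 intervals after the first: 48 × 7 = 336 days after 2030-08-25.
August has 31 days — 6 days to the end of August leaves 330.
September has 30 days (300 left).
October has 31 days (269 left).
November has 30 days (239 left).
December has 31 days (208 left).
January has 31 days (177 left).
February has 28 days (149 left).
March has 31 days (118 left).
April has 30 days (88 left).
May has 31 days (57 left).
June has 30 days (27 left).
27 days into July → 2031-07-27.

2031-07-27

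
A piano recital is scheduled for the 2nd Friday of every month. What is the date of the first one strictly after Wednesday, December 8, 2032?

December 10, 2032

December 2032 starts on a Wednesday; its first Friday is the 3rd, so the 2nd Friday is the 10th — December 10, 2032.
December 10, 2032 is after December 8, 2032, so that is the next one.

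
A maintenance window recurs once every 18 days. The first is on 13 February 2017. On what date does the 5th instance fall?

The 5th occurrence is 4 intervals after the first: 4 × 18 = 72 days after 13 February 2017.
February has 28 days — 15 days to the end of February leaves 57.
March has 31 days (26 left).
26 days into April → 26 April 2017.

26 April 2017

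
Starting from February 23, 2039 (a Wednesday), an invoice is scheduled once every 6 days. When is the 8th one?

April 6, 2039

The 8th occurrence is 7 intervals after the first: 7 × 6 = 42 days after February 23, 2039.
February has 28 days — 5 days to the end of February leaves 37.
March has 31 days (6 left).
6 days into April → April 6, 2039.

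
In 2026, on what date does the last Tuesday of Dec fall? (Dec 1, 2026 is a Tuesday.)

Dec 2026 begins on a Tuesday, so the first Tuesday is Dec 1.
Dec 2026 has 31 days. Adding weeks: 1, 8, 15, 22, 29 — the last one ≤ 31 is the 29th.

Dec 29, 2026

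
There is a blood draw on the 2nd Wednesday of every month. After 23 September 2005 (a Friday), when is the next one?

12 October 2005

September 2005 starts on a Thursday; its first Wednesday is the 7th, so the 2nd Wednesday is the 14th — 14 September 2005.
That is not after 23 September 2005, so look at October 2005.
October 2005 starts on a Saturday; its first Wednesday is the 5th, so the 2nd Wednesday is the 12th — 12 October 2005.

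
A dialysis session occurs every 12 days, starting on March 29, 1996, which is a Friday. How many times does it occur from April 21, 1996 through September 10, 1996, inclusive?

Occurrences land 12·i days after March 29, 1996 for i = 0, 1, 2, …
April 21, 1996 is 23 days after the start; 23 ÷ 12 = 1 remainder 11; since the remainder is 11, round up to i = 2. First occurrence in the window: #3 on April 22, 1996 (2×12 = 24 days in).
September 10, 1996 is 165 days after the start; 165 ÷ 12 = 13 remainder 9. Last occurrence in the window: #14 on September 1, 1996.
Occurrences #3 through #14: 12 in total.

12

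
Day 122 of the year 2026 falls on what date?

Jan has 31 days (122 − 31 = 91 remain).
Feb has 28 days (91 − 28 = 63 remain).
Mar has 31 days (63 − 31 = 32 remain).
Apr has 30 days (32 − 30 = 2 remain).
2 into May → May 2.

May 2, 2026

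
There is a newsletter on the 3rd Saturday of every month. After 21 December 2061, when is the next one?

December 2061 starts on a Thursday; its first Saturday is the 3rd, so the 3rd Saturday is the 17th — 17 December 2061.
That is not after 21 December 2061, so look at January 2062.
January 2062 starts on a Sunday; its first Saturday is the 7th, so the 3rd Saturday is the 21st — 21 January 2062.

21 January 2062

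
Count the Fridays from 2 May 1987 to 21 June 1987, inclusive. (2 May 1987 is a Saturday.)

7

2 May 1987 is a Saturday; the first Friday on or after it is 8 May 1987 (6 days later).
From 8 May 1987 to 21 June 1987: 23 + 21 = 44 days (rest of May, June).
44 ÷ 7 = 6 full weeks with remainder 2, so 6 more Fridays after the first → 7.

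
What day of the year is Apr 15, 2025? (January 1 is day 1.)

Days in months before Apr: 31 + 28 + 31 = 90.
Plus 15 days into Apr → day 105.

105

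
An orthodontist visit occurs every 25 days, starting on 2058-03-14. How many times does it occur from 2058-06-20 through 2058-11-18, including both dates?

6

Occurrences land 25·i days after 2058-03-14 for i = 0, 1, 2, …
2058-06-20 is 98 days after the start; 98 ÷ 25 = 3 remainder 23; since the remainder is 23, round up to i = 4. First occurrence in the window: #5 on 2058-06-22 (4×25 = 100 days in).
2058-11-18 is 249 days after the start; 249 ÷ 25 = 9 remainder 24. Last occurrence in the window: #10 on 2058-10-25.
Occurrences #5 through #10: 6 in total.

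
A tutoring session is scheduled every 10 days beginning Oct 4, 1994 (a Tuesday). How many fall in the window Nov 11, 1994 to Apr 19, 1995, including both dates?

Occurrences land 10·i days after Oct 4, 1994 for i = 0, 1, 2, …
Nov 11, 1994 is 38 days after the start; 38 ÷ 10 = 3 remainder 8; since the remainder is 8, round up to i = 4. First occurrence in the window: #5 on Nov 13, 1994 (4×10 = 40 days in).
Apr 19, 1995 is 197 days after the start; 197 ÷ 10 = 19 remainder 7. Last occurrence in the window: #20 on Apr 12, 1995.
Occurrences #5 through #20: 16 in total.

16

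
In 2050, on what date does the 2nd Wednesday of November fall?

9 November 2050

The first Wednesday of November 2050 is November 2.
The 2nd Wednesday is 1 weeks later: 2 + 7 = 9.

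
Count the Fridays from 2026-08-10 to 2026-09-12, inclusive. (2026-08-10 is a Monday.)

5

2026-08-10 is a Monday; the first Friday on or after it is 2026-08-14 (4 days later).
From 2026-08-14 to 2026-09-12: 17 + 12 = 29 days (rest of August, September).
29 ÷ 7 = 4 full weeks with remainder 1, so 4 more Fridays after the first → 5.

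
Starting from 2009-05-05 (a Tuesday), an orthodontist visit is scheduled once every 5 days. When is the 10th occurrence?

2009-06-19

The 10th occurrence is 9 intervals after the first: 9 × 5 = 45 days after 2009-05-05.
May has 31 days — 26 days to the end of May leaves 19.
19 days into June → 2009-06-19.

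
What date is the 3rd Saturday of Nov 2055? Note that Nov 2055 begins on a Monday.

Nov 20, 2055

Nov 2055 begins on a Monday, so the first Saturday is Nov 6 (5 days later).
The 3rd Saturday is 2 weeks later: 6 + 14 = 20.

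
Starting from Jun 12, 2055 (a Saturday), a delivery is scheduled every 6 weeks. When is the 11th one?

The 11th occurrence is 10 intervals after the first: 10 × 42 = 420 days after Jun 12, 2055.
Jun has 30 days — 18 days to the end of Jun leaves 402.
From end of Jun to end of 2055 is 184 days (218 left).
Jan has 31 days (187 left).
Feb has 29 days (158 left).
Mar has 31 days (127 left).
Apr has 30 days (97 left).
May has 31 days (66 left).
Jun has 30 days (36 left).
Jul has 31 days (5 left).
5 days into Aug → Aug 5, 2056.

Aug 5, 2056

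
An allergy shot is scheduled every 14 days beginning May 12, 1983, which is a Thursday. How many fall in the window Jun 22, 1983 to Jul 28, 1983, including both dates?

3

Occurrences land 14·i days after May 12, 1983 for i = 0, 1, 2, …
Jun 22, 1983 is 41 days after the start; 41 ÷ 14 = 2 remainder 13; since the remainder is 13, round up to i = 3. First occurrence in the window: #4 on Jun 23, 1983 (3×14 = 42 days in).
Jul 28, 1983 is 77 days after the start; 77 ÷ 14 = 5 remainder 7. Last occurrence in the window: #6 on Jul 21, 1983.
Occurrences #4 through #6: 3 in total.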